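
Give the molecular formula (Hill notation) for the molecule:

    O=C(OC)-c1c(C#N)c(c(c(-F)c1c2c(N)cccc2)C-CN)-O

C17H16FN3O3

Heavy atoms from the SMILES: 17 C, 1 F, 3 N, 3 O.
Implicit hydrogens by atom environment:
  8 × C (aromatic): no H
  4 × C (aromatic): 1 H each → 4
  2 × C: 2 H each → 4
  2 × C: no H
  2 × N: 2 H each → 4
  2 × O: no H
  1 × C: 3 H
  1 × F: no H
  1 × N: no H
  1 × O: 1 H
  Total hydrogens = 16.
Molecular formula: C17H16FN3O3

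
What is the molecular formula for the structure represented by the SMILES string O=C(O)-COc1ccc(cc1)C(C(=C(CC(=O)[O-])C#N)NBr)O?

Heavy atoms from the SMILES: 1 Br, 14 C, 2 N, 6 O.
Implicit hydrogens by atom environment:
  5 × C: no H
  4 × C (aromatic): 1 H each → 4
  3 × O: no H
  2 × C: 2 H each → 4
  2 × C (aromatic): no H
  2 × O: 1 H each → 2
  1 × Br: no H
  1 × C: 1 H
  1 × N: 1 H
  1 × N: no H
  1 × O (charge -1): no H
  Total hydrogens = 12.
Net charge -1.
Molecular formula: C14H12BrN2O6-

C14H12BrN2O6-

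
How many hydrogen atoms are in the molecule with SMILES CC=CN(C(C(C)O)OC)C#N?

Hydrogens are implicit in SMILES; fill each atom to its normal valence:
  4 × C: 1 H each → 4
  3 × C: 3 H each → 9
  2 × N: no H
  1 × C: no H
  1 × O: 1 H
  1 × O: no H
  Total hydrogens = 14.

14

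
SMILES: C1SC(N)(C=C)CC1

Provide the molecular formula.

C6H11NS

Heavy atoms from the SMILES: 6 C, 1 N, 1 S.
Implicit hydrogens by atom environment:
  4 × C: 2 H each → 8
  1 × C: 1 H
  1 × C: no H
  1 × N: 2 H
  1 × S: no H
  Total hydrogens = 11.
Molecular formula: C6H11NS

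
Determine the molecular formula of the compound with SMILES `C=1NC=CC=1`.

C4H5N

Heavy atoms from the SMILES: 4 C, 1 N.
Implicit hydrogens by atom environment:
  4 × C (aromatic): 1 H each → 4
  1 × N (aromatic): 1 H
  Total hydrogens = 5.
Molecular formula: C4H5N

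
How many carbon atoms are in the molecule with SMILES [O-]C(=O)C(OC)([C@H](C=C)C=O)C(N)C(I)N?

The symbol for carbon appears 9 times in the SMILES.

9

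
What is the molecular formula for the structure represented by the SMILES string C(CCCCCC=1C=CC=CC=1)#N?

C12H15N

Heavy atoms from the SMILES: 12 C, 1 N.
Implicit hydrogens by atom environment:
  5 × C: 2 H each → 10
  5 × C (aromatic): 1 H each → 5
  1 × C (aromatic): no H
  1 × C: no H
  1 × N: no H
  Total hydrogens = 15.
Molecular formula: C12H15N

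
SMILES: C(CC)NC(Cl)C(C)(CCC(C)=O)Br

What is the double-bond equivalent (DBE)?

1

Molecular formula from the SMILES: C10H19BrClNO.
DoU = (2C + 2 + N − H − X)/2 = (2·10 + 2 + 1 − 19 − 2)/2 = 2/2 = 1.
(Structurally: 0 ring(s) + 1 π bond(s) = 1.)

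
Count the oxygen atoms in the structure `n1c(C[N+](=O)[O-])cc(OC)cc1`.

The symbol for oxygen appears 3 times in the SMILES.

3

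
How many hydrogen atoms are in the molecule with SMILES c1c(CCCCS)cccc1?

Hydrogens are implicit in SMILES; fill each atom to its normal valence:
  5 × C (aromatic): 1 H each → 5
  4 × C: 2 H each → 8
  1 × C (aromatic): no H
  1 × S: 1 H
  Total hydrogens = 14.

14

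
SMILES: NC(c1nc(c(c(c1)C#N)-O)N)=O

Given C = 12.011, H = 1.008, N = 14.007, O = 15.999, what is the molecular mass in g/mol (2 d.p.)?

Molecular formula: C7H6N4O2.
M = 7×12.011 + 6×1.008 + 4×14.007 + 2×15.999 = 178.15 g/mol.

178.15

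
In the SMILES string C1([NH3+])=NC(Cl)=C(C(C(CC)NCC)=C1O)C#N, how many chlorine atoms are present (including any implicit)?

1

The symbol for chlorine appears 1 time in the SMILES.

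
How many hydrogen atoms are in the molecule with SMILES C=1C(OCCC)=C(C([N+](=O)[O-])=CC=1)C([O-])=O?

Hydrogens are implicit in SMILES; fill each atom to its normal valence:
  3 × C (aromatic): 1 H each → 3
  3 × C (aromatic): no H
  3 × O: no H
  2 × C: 2 H each → 4
  2 × O (charge -1): no H
  1 × C: 3 H
  1 × C: no H
  1 × N (charge +1): no H
  Total hydrogens = 10.

10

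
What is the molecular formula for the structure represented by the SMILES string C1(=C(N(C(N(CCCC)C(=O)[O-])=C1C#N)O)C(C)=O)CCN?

C14H19N4O4-

Heavy atoms from the SMILES: 14 C, 4 N, 4 O.
Implicit hydrogens by atom environment:
  5 × C: 2 H each → 10
  4 × C (aromatic): no H
  3 × C: no H
  2 × C: 3 H each → 6
  2 × N: no H
  2 × O: no H
  1 × N: 2 H
  1 × N (aromatic): no H
  1 × O: 1 H
  1 × O (charge -1): no H
  Total hydrogens = 19.
Net charge -1.
Molecular formula: C14H19N4O4-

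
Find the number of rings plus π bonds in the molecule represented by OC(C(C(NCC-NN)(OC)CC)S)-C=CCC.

Molecular formula from the SMILES: C12H27N3O2S.
DoU = (2C + 2 + N − H − X)/2 = (2·12 + 2 + 3 − 27 − 0)/2 = 2/2 = 1.
(Structurally: 0 ring(s) + 1 π bond(s) = 1.)

1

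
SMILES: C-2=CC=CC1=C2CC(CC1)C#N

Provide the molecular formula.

Heavy atoms from the SMILES: 11 C, 1 N.
Implicit hydrogens by atom environment:
  4 × C (aromatic): 1 H each → 4
  3 × C: 2 H each → 6
  2 × C (aromatic): no H
  1 × C: 1 H
  1 × C: no H
  1 × N: no H
  Total hydrogens = 11.
Molecular formula: C11H11N

C11H11N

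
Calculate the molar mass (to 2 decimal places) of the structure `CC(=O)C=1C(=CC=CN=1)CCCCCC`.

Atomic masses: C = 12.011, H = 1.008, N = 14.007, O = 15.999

205.30

Molecular formula: C13H19NO.
M = 13×12.011 + 19×1.008 + 1×14.007 + 1×15.999 = 205.30 g/mol.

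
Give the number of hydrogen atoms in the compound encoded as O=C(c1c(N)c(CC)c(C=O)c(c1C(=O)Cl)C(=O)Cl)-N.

10

Hydrogens are implicit in SMILES; fill each atom to its normal valence:
  6 × C (aromatic): no H
  4 × O: no H
  3 × C: no H
  2 × Cl: no H
  2 × N: 2 H each → 4
  1 × C: 3 H
  1 × C: 2 H
  1 × C: 1 H
  Total hydrogens = 10.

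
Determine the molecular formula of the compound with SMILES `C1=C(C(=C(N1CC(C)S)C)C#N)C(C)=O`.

Heavy atoms from the SMILES: 11 C, 2 N, 1 O, 1 S.
Implicit hydrogens by atom environment:
  3 × C: 3 H each → 9
  3 × C (aromatic): no H
  2 × C: no H
  1 × C: 2 H
  1 × C (aromatic): 1 H
  1 × C: 1 H
  1 × N (aromatic): no H
  1 × N: no H
  1 × O: no H
  1 × S: 1 H
  Total hydrogens = 14.
Molecular formula: C11H14N2OS

C11H14N2OS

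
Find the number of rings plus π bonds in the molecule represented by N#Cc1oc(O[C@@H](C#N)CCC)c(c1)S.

Molecular formula from the SMILES: C10H10N2O2S.
DoU = (2C + 2 + N − H − X)/2 = (2·10 + 2 + 2 − 10 − 0)/2 = 14/2 = 7.
(Structurally: 1 ring(s) + 6 π bond(s) = 7.)

7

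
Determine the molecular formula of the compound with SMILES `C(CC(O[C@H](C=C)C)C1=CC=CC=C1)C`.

C14H20O

Heavy atoms from the SMILES: 14 C, 1 O.
Implicit hydrogens by atom environment:
  5 × C (aromatic): 1 H each → 5
  3 × C: 2 H each → 6
  3 × C: 1 H each → 3
  2 × C: 3 H each → 6
  1 × C (aromatic): no H
  1 × O: no H
  Total hydrogens = 20.
Molecular formula: C14H20O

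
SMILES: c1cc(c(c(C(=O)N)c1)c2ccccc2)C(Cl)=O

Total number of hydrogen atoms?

10

Hydrogens are implicit in SMILES; fill each atom to its normal valence:
  8 × C (aromatic): 1 H each → 8
  4 × C (aromatic): no H
  2 × C: no H
  2 × O: no H
  1 × Cl: no H
  1 × N: 2 H
  Total hydrogens = 10.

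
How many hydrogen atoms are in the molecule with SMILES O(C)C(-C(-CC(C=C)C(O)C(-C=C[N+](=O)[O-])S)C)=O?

19

Hydrogens are implicit in SMILES; fill each atom to its normal valence:
  7 × C: 1 H each → 7
  3 × O: no H
  2 × C: 3 H each → 6
  2 × C: 2 H each → 4
  1 × C: no H
  1 × N (charge +1): no H
  1 × O: 1 H
  1 × O (charge -1): no H
  1 × S: 1 H
  Total hydrogens = 19.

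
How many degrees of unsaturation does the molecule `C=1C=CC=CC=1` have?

4

Molecular formula from the SMILES: C6H6.
DoU = (2C + 2 + N − H − X)/2 = (2·6 + 2 + 0 − 6 − 0)/2 = 8/2 = 4.
(Structurally: 1 ring(s) + 3 π bond(s) = 4.)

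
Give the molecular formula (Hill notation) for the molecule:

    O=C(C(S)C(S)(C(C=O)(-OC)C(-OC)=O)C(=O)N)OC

Heavy atoms from the SMILES: 10 C, 1 N, 7 O, 2 S.
Implicit hydrogens by atom environment:
  7 × O: no H
  5 × C: no H
  3 × C: 3 H each → 9
  2 × C: 1 H each → 2
  2 × S: 1 H each → 2
  1 × N: 2 H
  Total hydrogens = 15.
Molecular formula: C10H15NO7S2

C10H15NO7S2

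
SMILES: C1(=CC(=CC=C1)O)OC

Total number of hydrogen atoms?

Hydrogens are implicit in SMILES; fill each atom to its normal valence:
  4 × C (aromatic): 1 H each → 4
  2 × C (aromatic): no H
  1 × C: 3 H
  1 × O: 1 H
  1 × O: no H
  Total hydrogens = 8.

8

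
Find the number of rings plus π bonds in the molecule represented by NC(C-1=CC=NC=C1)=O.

5

Molecular formula from the SMILES: C6H6N2O.
DoU = (2C + 2 + N − H − X)/2 = (2·6 + 2 + 2 − 6 − 0)/2 = 10/2 = 5.
(Structurally: 1 ring(s) + 4 π bond(s) = 5.)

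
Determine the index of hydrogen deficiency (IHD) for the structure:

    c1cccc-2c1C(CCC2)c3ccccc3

Molecular formula from the SMILES: C16H16.
DoU = (2C + 2 + N − H − X)/2 = (2·16 + 2 + 0 − 16 − 0)/2 = 18/2 = 9.
(Structurally: 3 ring(s) + 6 π bond(s) = 9.)

9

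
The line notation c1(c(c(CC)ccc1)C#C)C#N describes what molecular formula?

C11H9N

Heavy atoms from the SMILES: 11 C, 1 N.
Implicit hydrogens by atom environment:
  3 × C (aromatic): 1 H each → 3
  3 × C (aromatic): no H
  2 × C: no H
  1 × C: 3 H
  1 × C: 2 H
  1 × C: 1 H
  1 × N: no H
  Total hydrogens = 9.
Molecular formula: C11H9N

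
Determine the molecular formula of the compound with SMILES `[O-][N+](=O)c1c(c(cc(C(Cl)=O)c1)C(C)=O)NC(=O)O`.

C10H7ClN2O6

Heavy atoms from the SMILES: 10 C, 1 Cl, 2 N, 6 O.
Implicit hydrogens by atom environment:
  4 × C (aromatic): no H
  4 × O: no H
  3 × C: no H
  2 × C (aromatic): 1 H each → 2
  1 × C: 3 H
  1 × Cl: no H
  1 × N: 1 H
  1 × N (charge +1): no H
  1 × O: 1 H
  1 × O (charge -1): no H
  Total hydrogens = 7.
Molecular formula: C10H7ClN2O6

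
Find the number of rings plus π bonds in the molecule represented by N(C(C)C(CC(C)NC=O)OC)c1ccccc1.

5

Molecular formula from the SMILES: C14H22N2O2.
DoU = (2C + 2 + N − H − X)/2 = (2·14 + 2 + 2 − 22 − 0)/2 = 10/2 = 5.
(Structurally: 1 ring(s) + 4 π bond(s) = 5.)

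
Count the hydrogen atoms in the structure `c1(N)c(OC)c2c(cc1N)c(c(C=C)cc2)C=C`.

16

Hydrogens are implicit in SMILES; fill each atom to its normal valence:
  7 × C (aromatic): no H
  3 × C (aromatic): 1 H each → 3
  2 × C: 2 H each → 4
  2 × C: 1 H each → 2
  2 × N: 2 H each → 4
  1 × C: 3 H
  1 × O: no H
  Total hydrogens = 16.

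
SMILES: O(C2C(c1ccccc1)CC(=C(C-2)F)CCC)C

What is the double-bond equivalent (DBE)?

Molecular formula from the SMILES: C16H21FO.
DoU = (2C + 2 + N − H − X)/2 = (2·16 + 2 + 0 − 21 − 1)/2 = 12/2 = 6.
(Structurally: 2 ring(s) + 4 π bond(s) = 6.)

6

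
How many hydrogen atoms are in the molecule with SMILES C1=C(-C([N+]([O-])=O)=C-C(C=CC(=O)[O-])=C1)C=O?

Hydrogens are implicit in SMILES; fill each atom to its normal valence:
  3 × C (aromatic): 1 H each → 3
  3 × C: 1 H each → 3
  3 × C (aromatic): no H
  3 × O: no H
  2 × O (charge -1): no H
  1 × C: no H
  1 × N (charge +1): no H
  Total hydrogens = 6.

6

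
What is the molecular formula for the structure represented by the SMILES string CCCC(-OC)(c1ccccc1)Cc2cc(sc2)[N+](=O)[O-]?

Heavy atoms from the SMILES: 16 C, 1 N, 3 O, 1 S.
Implicit hydrogens by atom environment:
  7 × C (aromatic): 1 H each → 7
  3 × C: 2 H each → 6
  3 × C (aromatic): no H
  2 × C: 3 H each → 6
  2 × O: no H
  1 × C: no H
  1 × N (charge +1): no H
  1 × O (charge -1): no H
  1 × S (aromatic): no H
  Total hydrogens = 19.
Molecular formula: C16H19NO3S

C16H19NO3S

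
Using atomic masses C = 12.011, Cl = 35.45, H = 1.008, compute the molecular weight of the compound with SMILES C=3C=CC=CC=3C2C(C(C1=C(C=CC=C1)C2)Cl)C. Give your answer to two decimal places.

256.77

Molecular formula: C17H17Cl.
M = 17×12.011 + 1×35.45 + 17×1.008 = 256.77 g/mol.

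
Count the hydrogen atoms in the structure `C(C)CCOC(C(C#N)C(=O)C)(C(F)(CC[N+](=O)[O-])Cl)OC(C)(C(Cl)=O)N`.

Hydrogens are implicit in SMILES; fill each atom to its normal valence:
  6 × C: no H
  5 × C: 2 H each → 10
  5 × O: no H
  3 × C: 3 H each → 9
  2 × Cl: no H
  1 × C: 1 H
  1 × F: no H
  1 × N: 2 H
  1 × N: no H
  1 × N (charge +1): no H
  1 × O (charge -1): no H
  Total hydrogens = 22.

22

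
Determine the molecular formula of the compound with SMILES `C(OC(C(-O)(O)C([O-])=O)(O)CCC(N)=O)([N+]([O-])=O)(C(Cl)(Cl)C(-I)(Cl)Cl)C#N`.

Heavy atoms from the SMILES: 10 C, 4 Cl, 1 I, 3 N, 9 O.
Implicit hydrogens by atom environment:
  8 × C: no H
  4 × Cl: no H
  4 × O: no H
  3 × O: 1 H each → 3
  2 × C: 2 H each → 4
  2 × O (charge -1): no H
  1 × I: no H
  1 × N: 2 H
  1 × N: no H
  1 × N (charge +1): no H
  Total hydrogens = 9.
Net charge -1.
Molecular formula: C10H9Cl4IN3O9-

C10H9Cl4IN3O9-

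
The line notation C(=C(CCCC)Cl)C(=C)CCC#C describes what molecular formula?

C12H17Cl

Heavy atoms from the SMILES: 12 C, 1 Cl.
Implicit hydrogens by atom environment:
  6 × C: 2 H each → 12
  3 × C: no H
  2 × C: 1 H each → 2
  1 × C: 3 H
  1 × Cl: no H
  Total hydrogens = 17.
Molecular formula: C12H17Cl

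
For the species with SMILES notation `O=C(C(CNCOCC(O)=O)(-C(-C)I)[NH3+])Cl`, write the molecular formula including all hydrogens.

C8H15ClIN2O4+

Heavy atoms from the SMILES: 8 C, 1 Cl, 1 I, 2 N, 4 O.
Implicit hydrogens by atom environment:
  3 × C: 2 H each → 6
  3 × C: no H
  3 × O: no H
  1 × C: 3 H
  1 × C: 1 H
  1 × Cl: no H
  1 × I: no H
  1 × N (charge +1): 3 H
  1 × N: 1 H
  1 × O: 1 H
  Total hydrogens = 15.
Net charge +1.
Molecular formula: C8H15ClIN2O4+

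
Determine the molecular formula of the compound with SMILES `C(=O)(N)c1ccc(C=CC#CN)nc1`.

C10H9N3O

Heavy atoms from the SMILES: 10 C, 3 N, 1 O.
Implicit hydrogens by atom environment:
  3 × C (aromatic): 1 H each → 3
  3 × C: no H
  2 × C: 1 H each → 2
  2 × C (aromatic): no H
  2 × N: 2 H each → 4
  1 × N (aromatic): no H
  1 × O: no H
  Total hydrogens = 9.
Molecular formula: C10H9N3O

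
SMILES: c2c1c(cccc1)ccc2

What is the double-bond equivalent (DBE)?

Molecular formula from the SMILES: C10H8.
DoU = (2C + 2 + N − H − X)/2 = (2·10 + 2 + 0 − 8 − 0)/2 = 14/2 = 7.
(Structurally: 2 ring(s) + 5 π bond(s) = 7.)

7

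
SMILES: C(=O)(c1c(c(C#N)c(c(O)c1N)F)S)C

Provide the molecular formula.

Heavy atoms from the SMILES: 9 C, 1 F, 2 N, 2 O, 1 S.
Implicit hydrogens by atom environment:
  6 × C (aromatic): no H
  2 × C: no H
  1 × C: 3 H
  1 × F: no H
  1 × N: 2 H
  1 × N: no H
  1 × O: 1 H
  1 × O: no H
  1 × S: 1 H
  Total hydrogens = 7.
Molecular formula: C9H7FN2O2S

C9H7FN2O2S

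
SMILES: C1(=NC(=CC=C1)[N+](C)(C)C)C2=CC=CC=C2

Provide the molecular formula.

Heavy atoms from the SMILES: 14 C, 2 N.
Implicit hydrogens by atom environment:
  8 × C (aromatic): 1 H each → 8
  3 × C: 3 H each → 9
  3 × C (aromatic): no H
  1 × N (aromatic): no H
  1 × N (charge +1): no H
  Total hydrogens = 17.
Net charge +1.
Molecular formula: C14H17N2+

C14H17N2+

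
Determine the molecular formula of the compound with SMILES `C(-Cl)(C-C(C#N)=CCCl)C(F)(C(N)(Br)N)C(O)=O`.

C9H11BrCl2FN3O2

Heavy atoms from the SMILES: 1 Br, 9 C, 2 Cl, 1 F, 3 N, 2 O.
Implicit hydrogens by atom environment:
  5 × C: no H
  2 × C: 2 H each → 4
  2 × C: 1 H each → 2
  2 × Cl: no H
  2 × N: 2 H each → 4
  1 × Br: no H
  1 × F: no H
  1 × N: no H
  1 × O: 1 H
  1 × O: no H
  Total hydrogens = 11.
Molecular formula: C9H11BrCl2FN3O2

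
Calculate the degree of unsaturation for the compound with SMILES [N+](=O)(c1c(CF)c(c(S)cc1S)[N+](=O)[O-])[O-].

Molecular formula from the SMILES: C7H5FN2O4S2.
DoU = (2C + 2 + N − H − X)/2 = (2·7 + 2 + 2 − 5 − 1)/2 = 12/2 = 6.
(Structurally: 1 ring(s) + 5 π bond(s) = 6.)

6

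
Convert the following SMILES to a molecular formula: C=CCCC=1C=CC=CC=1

Heavy atoms from the SMILES: 10 C.
Implicit hydrogens by atom environment:
  5 × C (aromatic): 1 H each → 5
  3 × C: 2 H each → 6
  1 × C: 1 H
  1 × C (aromatic): no H
  Total hydrogens = 12.
Molecular formula: C10H12

C10H12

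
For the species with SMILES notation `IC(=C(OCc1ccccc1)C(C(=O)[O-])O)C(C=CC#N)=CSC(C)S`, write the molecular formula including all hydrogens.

Heavy atoms from the SMILES: 18 C, 1 I, 1 N, 4 O, 2 S.
Implicit hydrogens by atom environment:
  5 × C: 1 H each → 5
  5 × C (aromatic): 1 H each → 5
  5 × C: no H
  2 × O: no H
  1 × C: 3 H
  1 × C: 2 H
  1 × C (aromatic): no H
  1 × I: no H
  1 × N: no H
  1 × O: 1 H
  1 × O (charge -1): no H
  1 × S: 1 H
  1 × S: no H
  Total hydrogens = 17.
Net charge -1.
Molecular formula: C18H17INO4S2-

C18H17INO4S2-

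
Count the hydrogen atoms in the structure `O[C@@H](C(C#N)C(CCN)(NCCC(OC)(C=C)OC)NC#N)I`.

Hydrogens are implicit in SMILES; fill each atom to its normal valence:
  5 × C: 2 H each → 10
  4 × C: no H
  3 × C: 1 H each → 3
  2 × C: 3 H each → 6
  2 × N: 1 H each → 2
  2 × N: no H
  2 × O: no H
  1 × I: no H
  1 × N: 2 H
  1 × O: 1 H
  Total hydrogens = 24.

24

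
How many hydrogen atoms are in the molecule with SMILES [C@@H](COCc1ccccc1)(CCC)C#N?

17

Hydrogens are implicit in SMILES; fill each atom to its normal valence:
  5 × C (aromatic): 1 H each → 5
  4 × C: 2 H each → 8
  1 × C: 3 H
  1 × C: 1 H
  1 × C (aromatic): no H
  1 × C: no H
  1 × N: no H
  1 × O: no H
  Total hydrogens = 17.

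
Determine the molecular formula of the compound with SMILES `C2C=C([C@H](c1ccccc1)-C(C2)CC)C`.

Heavy atoms from the SMILES: 15 C.
Implicit hydrogens by atom environment:
  5 × C (aromatic): 1 H each → 5
  3 × C: 2 H each → 6
  3 × C: 1 H each → 3
  2 × C: 3 H each → 6
  1 × C: no H
  1 × C (aromatic): no H
  Total hydrogens = 20.
Molecular formula: C15H20

C15H20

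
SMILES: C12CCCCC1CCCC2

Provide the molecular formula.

Heavy atoms from the SMILES: 10 C.
Implicit hydrogens by atom environment:
  8 × C: 2 H each → 16
  2 × C: 1 H each → 2
  Total hydrogens = 18.
Molecular formula: C10H18

C10H18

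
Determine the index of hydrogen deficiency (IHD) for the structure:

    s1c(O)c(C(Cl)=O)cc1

4

Molecular formula from the SMILES: C5H3ClO2S.
DoU = (2C + 2 + N − H − X)/2 = (2·5 + 2 + 0 − 3 − 1)/2 = 8/2 = 4.
(Structurally: 1 ring(s) + 3 π bond(s) = 4.)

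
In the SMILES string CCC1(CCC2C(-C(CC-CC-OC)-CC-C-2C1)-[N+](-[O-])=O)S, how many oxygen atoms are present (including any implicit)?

3

The symbol for oxygen appears 3 times in the SMILES.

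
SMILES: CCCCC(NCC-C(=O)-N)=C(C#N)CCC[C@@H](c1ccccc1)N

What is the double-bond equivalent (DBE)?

8

Molecular formula from the SMILES: C20H30N4O.
DoU = (2C + 2 + N − H − X)/2 = (2·20 + 2 + 4 − 30 − 0)/2 = 16/2 = 8.
(Structurally: 1 ring(s) + 7 π bond(s) = 8.)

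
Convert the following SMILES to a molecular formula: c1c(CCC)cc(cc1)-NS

Heavy atoms from the SMILES: 9 C, 1 N, 1 S.
Implicit hydrogens by atom environment:
  4 × C (aromatic): 1 H each → 4
  2 × C: 2 H each → 4
  2 × C (aromatic): no H
  1 × C: 3 H
  1 × N: 1 H
  1 × S: 1 H
  Total hydrogens = 13.
Molecular formula: C9H13NS

C9H13NS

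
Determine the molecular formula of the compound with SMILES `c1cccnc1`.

Heavy atoms from the SMILES: 5 C, 1 N.
Implicit hydrogens by atom environment:
  5 × C (aromatic): 1 H each → 5
  1 × N (aromatic): no H
  Total hydrogens = 5.
Molecular formula: C5H5N

C5H5N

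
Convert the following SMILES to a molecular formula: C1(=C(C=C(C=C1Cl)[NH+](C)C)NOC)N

Heavy atoms from the SMILES: 9 C, 1 Cl, 3 N, 1 O.
Implicit hydrogens by atom environment:
  4 × C (aromatic): no H
  3 × C: 3 H each → 9
  2 × C (aromatic): 1 H each → 2
  1 × Cl: no H
  1 × N: 2 H
  1 × N (charge +1): 1 H
  1 × N: 1 H
  1 × O: no H
  Total hydrogens = 15.
Net charge +1.
Molecular formula: C9H15ClN3O+

C9H15ClN3O+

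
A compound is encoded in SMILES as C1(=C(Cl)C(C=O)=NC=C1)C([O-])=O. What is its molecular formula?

C7H3ClNO3-

Heavy atoms from the SMILES: 7 C, 1 Cl, 1 N, 3 O.
Implicit hydrogens by atom environment:
  3 × C (aromatic): no H
  2 × C (aromatic): 1 H each → 2
  2 × O: no H
  1 × C: 1 H
  1 × C: no H
  1 × Cl: no H
  1 × N (aromatic): no H
  1 × O (charge -1): no H
  Total hydrogens = 3.
Net charge -1.
Molecular formula: C7H3ClNO3-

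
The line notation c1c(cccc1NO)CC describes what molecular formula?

Heavy atoms from the SMILES: 8 C, 1 N, 1 O.
Implicit hydrogens by atom environment:
  4 × C (aromatic): 1 H each → 4
  2 × C (aromatic): no H
  1 × C: 3 H
  1 × C: 2 H
  1 × N: 1 H
  1 × O: 1 H
  Total hydrogens = 11.
Molecular formula: C8H11NO

C8H11NO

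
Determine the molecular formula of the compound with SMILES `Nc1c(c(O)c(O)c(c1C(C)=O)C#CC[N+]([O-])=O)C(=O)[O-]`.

C12H9N2O7-

Heavy atoms from the SMILES: 12 C, 2 N, 7 O.
Implicit hydrogens by atom environment:
  6 × C (aromatic): no H
  4 × C: no H
  3 × O: no H
  2 × O: 1 H each → 2
  2 × O (charge -1): no H
  1 × C: 3 H
  1 × C: 2 H
  1 × N: 2 H
  1 × N (charge +1): no H
  Total hydrogens = 9.
Net charge -1.
Molecular formula: C12H9N2O7-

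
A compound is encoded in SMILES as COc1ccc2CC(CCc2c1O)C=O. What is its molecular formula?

C12H14O3

Heavy atoms from the SMILES: 12 C, 3 O.
Implicit hydrogens by atom environment:
  4 × C (aromatic): no H
  3 × C: 2 H each → 6
  2 × C (aromatic): 1 H each → 2
  2 × C: 1 H each → 2
  2 × O: no H
  1 × C: 3 H
  1 × O: 1 H
  Total hydrogens = 14.
Molecular formula: C12H14O3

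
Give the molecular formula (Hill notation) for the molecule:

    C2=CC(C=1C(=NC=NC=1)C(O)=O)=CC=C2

C11H8N2O2

Heavy atoms from the SMILES: 11 C, 2 N, 2 O.
Implicit hydrogens by atom environment:
  7 × C (aromatic): 1 H each → 7
  3 × C (aromatic): no H
  2 × N (aromatic): no H
  1 × C: no H
  1 × O: 1 H
  1 × O: no H
  Total hydrogens = 8.
Molecular formula: C11H8N2O2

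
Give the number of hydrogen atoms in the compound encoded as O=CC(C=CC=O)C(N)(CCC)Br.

Hydrogens are implicit in SMILES; fill each atom to its normal valence:
  5 × C: 1 H each → 5
  2 × C: 2 H each → 4
  2 × O: no H
  1 × Br: no H
  1 × C: 3 H
  1 × C: no H
  1 × N: 2 H
  Total hydrogens = 14.

14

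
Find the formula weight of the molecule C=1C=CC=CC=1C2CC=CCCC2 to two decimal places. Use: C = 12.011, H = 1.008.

Molecular formula: C13H16.
M = 13×12.011 + 16×1.008 = 172.27 g/mol.

172.27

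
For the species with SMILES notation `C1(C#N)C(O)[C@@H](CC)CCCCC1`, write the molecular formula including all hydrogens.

C11H19NO

Heavy atoms from the SMILES: 11 C, 1 N, 1 O.
Implicit hydrogens by atom environment:
  6 × C: 2 H each → 12
  3 × C: 1 H each → 3
  1 × C: 3 H
  1 × C: no H
  1 × N: no H
  1 × O: 1 H
  Total hydrogens = 19.
Molecular formula: C11H19NO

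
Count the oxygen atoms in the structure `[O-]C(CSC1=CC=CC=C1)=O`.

2

The symbol for oxygen appears 2 times in the SMILES.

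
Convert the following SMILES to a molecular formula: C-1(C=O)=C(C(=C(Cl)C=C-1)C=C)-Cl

C9H6Cl2O

Heavy atoms from the SMILES: 9 C, 2 Cl, 1 O.
Implicit hydrogens by atom environment:
  4 × C (aromatic): no H
  2 × C (aromatic): 1 H each → 2
  2 × C: 1 H each → 2
  2 × Cl: no H
  1 × C: 2 H
  1 × O: no H
  Total hydrogens = 6.
Molecular formula: C9H6Cl2O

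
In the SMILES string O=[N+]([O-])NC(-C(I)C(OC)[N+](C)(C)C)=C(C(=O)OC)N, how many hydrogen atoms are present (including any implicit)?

Hydrogens are implicit in SMILES; fill each atom to its normal valence:
  5 × C: 3 H each → 15
  4 × O: no H
  3 × C: no H
  2 × C: 1 H each → 2
  2 × N (charge +1): no H
  1 × I: no H
  1 × N: 2 H
  1 × N: 1 H
  1 × O (charge -1): no H
  Total hydrogens = 20.

20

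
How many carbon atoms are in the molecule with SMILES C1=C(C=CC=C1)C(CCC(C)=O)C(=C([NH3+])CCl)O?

14

The symbol for carbon appears 14 times in the SMILES. (Cl is a single chlorine, not C + l.)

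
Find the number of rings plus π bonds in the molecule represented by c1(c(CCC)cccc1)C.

Molecular formula from the SMILES: C10H14.
DoU = (2C + 2 + N − H − X)/2 = (2·10 + 2 + 0 − 14 − 0)/2 = 8/2 = 4.
(Structurally: 1 ring(s) + 3 π bond(s) = 4.)

4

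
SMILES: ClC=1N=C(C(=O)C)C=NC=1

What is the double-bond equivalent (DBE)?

Molecular formula from the SMILES: C6H5ClN2O.
DoU = (2C + 2 + N − H − X)/2 = (2·6 + 2 + 2 − 5 − 1)/2 = 10/2 = 5.
(Structurally: 1 ring(s) + 4 π bond(s) = 5.)

5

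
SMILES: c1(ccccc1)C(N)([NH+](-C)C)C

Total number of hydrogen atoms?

17

Hydrogens are implicit in SMILES; fill each atom to its normal valence:
  5 × C (aromatic): 1 H each → 5
  3 × C: 3 H each → 9
  1 × C: no H
  1 × C (aromatic): no H
  1 × N: 2 H
  1 × N (charge +1): 1 H
  Total hydrogens = 17.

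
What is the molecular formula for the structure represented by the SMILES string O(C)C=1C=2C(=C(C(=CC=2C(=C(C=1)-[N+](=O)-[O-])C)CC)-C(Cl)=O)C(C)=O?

C17H16ClNO5

Heavy atoms from the SMILES: 17 C, 1 Cl, 1 N, 5 O.
Implicit hydrogens by atom environment:
  8 × C (aromatic): no H
  4 × C: 3 H each → 12
  4 × O: no H
  2 × C (aromatic): 1 H each → 2
  2 × C: no H
  1 × C: 2 H
  1 × Cl: no H
  1 × N (charge +1): no H
  1 × O (charge -1): no H
  Total hydrogens = 16.
Molecular formula: C17H16ClNO5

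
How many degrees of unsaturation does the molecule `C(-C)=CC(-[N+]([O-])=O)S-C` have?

Molecular formula from the SMILES: C5H9NO2S.
DoU = (2C + 2 + N − H − X)/2 = (2·5 + 2 + 1 − 9 − 0)/2 = 4/2 = 2.
(Structurally: 0 ring(s) + 2 π bond(s) = 2.)

2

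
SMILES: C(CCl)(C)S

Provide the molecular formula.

Heavy atoms from the SMILES: 3 C, 1 Cl, 1 S.
Implicit hydrogens by atom environment:
  1 × C: 3 H
  1 × C: 2 H
  1 × C: 1 H
  1 × Cl: no H
  1 × S: 1 H
  Total hydrogens = 7.
Molecular formula: C3H7ClS

C3H7ClS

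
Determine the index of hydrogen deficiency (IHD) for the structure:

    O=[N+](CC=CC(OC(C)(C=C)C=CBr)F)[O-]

Molecular formula from the SMILES: C10H13BrFNO3.
DoU = (2C + 2 + N − H − X)/2 = (2·10 + 2 + 1 − 13 − 2)/2 = 8/2 = 4.
(Structurally: 0 ring(s) + 4 π bond(s) = 4.)

4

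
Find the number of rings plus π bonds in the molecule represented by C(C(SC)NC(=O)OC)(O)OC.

Molecular formula from the SMILES: C6H13NO4S.
DoU = (2C + 2 + N − H − X)/2 = (2·6 + 2 + 1 − 13 − 0)/2 = 2/2 = 1.
(Structurally: 0 ring(s) + 1 π bond(s) = 1.)

1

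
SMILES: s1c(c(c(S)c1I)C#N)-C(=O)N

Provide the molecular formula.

Heavy atoms from the SMILES: 6 C, 1 I, 2 N, 1 O, 2 S.
Implicit hydrogens by atom environment:
  4 × C (aromatic): no H
  2 × C: no H
  1 × I: no H
  1 × N: 2 H
  1 × N: no H
  1 × O: no H
  1 × S: 1 H
  1 × S (aromatic): no H
  Total hydrogens = 3.
Molecular formula: C6H3IN2OS2

C6H3IN2OS2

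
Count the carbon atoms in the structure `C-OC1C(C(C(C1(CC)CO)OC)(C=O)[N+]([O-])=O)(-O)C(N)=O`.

12

The symbol for carbon appears 12 times in the SMILES.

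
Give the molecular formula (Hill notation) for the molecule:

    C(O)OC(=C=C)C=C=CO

C7H8O3

Heavy atoms from the SMILES: 7 C, 3 O.
Implicit hydrogens by atom environment:
  3 × C: no H
  2 × C: 2 H each → 4
  2 × C: 1 H each → 2
  2 × O: 1 H each → 2
  1 × O: no H
  Total hydrogens = 8.
Molecular formula: C7H8O3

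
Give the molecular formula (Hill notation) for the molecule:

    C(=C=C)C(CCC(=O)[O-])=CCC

C10H13O2-

Heavy atoms from the SMILES: 10 C, 2 O.
Implicit hydrogens by atom environment:
  4 × C: 2 H each → 8
  3 × C: no H
  2 × C: 1 H each → 2
  1 × C: 3 H
  1 × O: no H
  1 × O (charge -1): no H
  Total hydrogens = 13.
Net charge -1.
Molecular formula: C10H13O2-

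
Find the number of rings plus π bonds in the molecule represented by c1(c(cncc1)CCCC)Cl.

4

Molecular formula from the SMILES: C9H12ClN.
DoU = (2C + 2 + N − H − X)/2 = (2·9 + 2 + 1 − 12 − 1)/2 = 8/2 = 4.
(Structurally: 1 ring(s) + 3 π bond(s) = 4.)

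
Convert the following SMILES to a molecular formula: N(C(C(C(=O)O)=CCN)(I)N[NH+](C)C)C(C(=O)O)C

Heavy atoms from the SMILES: 10 C, 1 I, 4 N, 4 O.
Implicit hydrogens by atom environment:
  4 × C: no H
  3 × C: 3 H each → 9
  2 × C: 1 H each → 2
  2 × N: 1 H each → 2
  2 × O: 1 H each → 2
  2 × O: no H
  1 × C: 2 H
  1 × I: no H
  1 × N: 2 H
  1 × N (charge +1): 1 H
  Total hydrogens = 20.
Net charge +1.
Molecular formula: C10H20IN4O4+

C10H20IN4O4+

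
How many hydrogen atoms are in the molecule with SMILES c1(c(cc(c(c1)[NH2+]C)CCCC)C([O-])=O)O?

17

Hydrogens are implicit in SMILES; fill each atom to its normal valence:
  4 × C (aromatic): no H
  3 × C: 2 H each → 6
  2 × C: 3 H each → 6
  2 × C (aromatic): 1 H each → 2
  1 × C: no H
  1 × N (charge +1): 2 H
  1 × O: 1 H
  1 × O: no H
  1 × O (charge -1): no H
  Total hydrogens = 17.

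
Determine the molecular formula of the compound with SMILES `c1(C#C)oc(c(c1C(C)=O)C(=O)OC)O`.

Heavy atoms from the SMILES: 10 C, 5 O.
Implicit hydrogens by atom environment:
  4 × C (aromatic): no H
  3 × C: no H
  3 × O: no H
  2 × C: 3 H each → 6
  1 × C: 1 H
  1 × O: 1 H
  1 × O (aromatic): no H
  Total hydrogens = 8.
Molecular formula: C10H8O5

C10H8O5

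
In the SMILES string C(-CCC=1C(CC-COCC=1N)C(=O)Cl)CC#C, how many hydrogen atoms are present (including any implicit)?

20

Hydrogens are implicit in SMILES; fill each atom to its normal valence:
  8 × C: 2 H each → 16
  4 × C: no H
  2 × C: 1 H each → 2
  2 × O: no H
  1 × Cl: no H
  1 × N: 2 H
  Total hydrogens = 20.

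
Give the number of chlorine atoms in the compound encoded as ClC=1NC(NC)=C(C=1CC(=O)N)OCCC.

1

The symbol for chlorine appears 1 time in the SMILES.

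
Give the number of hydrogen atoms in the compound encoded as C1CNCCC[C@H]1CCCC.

21

Hydrogens are implicit in SMILES; fill each atom to its normal valence:
  8 × C: 2 H each → 16
  1 × C: 3 H
  1 × C: 1 H
  1 × N: 1 H
  Total hydrogens = 21.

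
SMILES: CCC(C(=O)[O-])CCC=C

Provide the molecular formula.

Heavy atoms from the SMILES: 8 C, 2 O.
Implicit hydrogens by atom environment:
  4 × C: 2 H each → 8
  2 × C: 1 H each → 2
  1 × C: 3 H
  1 × C: no H
  1 × O: no H
  1 × O (charge -1): no H
  Total hydrogens = 13.
Net charge -1.
Molecular formula: C8H13O2-

C8H13O2-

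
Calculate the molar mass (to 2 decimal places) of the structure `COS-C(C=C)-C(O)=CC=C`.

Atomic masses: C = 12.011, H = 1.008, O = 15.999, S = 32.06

Molecular formula: C8H12O2S.
M = 8×12.011 + 12×1.008 + 2×15.999 + 1×32.06 = 172.24 g/mol.

172.24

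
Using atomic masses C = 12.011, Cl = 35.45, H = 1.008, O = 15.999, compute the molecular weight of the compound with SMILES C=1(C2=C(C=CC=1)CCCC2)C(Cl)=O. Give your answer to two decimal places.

194.66

Molecular formula: C11H11ClO.
M = 11×12.011 + 1×35.45 + 11×1.008 + 1×15.999 = 194.66 g/mol.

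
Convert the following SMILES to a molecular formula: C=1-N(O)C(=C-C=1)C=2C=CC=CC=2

C10H9NO

Heavy atoms from the SMILES: 10 C, 1 N, 1 O.
Implicit hydrogens by atom environment:
  8 × C (aromatic): 1 H each → 8
  2 × C (aromatic): no H
  1 × N (aromatic): no H
  1 × O: 1 H
  Total hydrogens = 9.
Molecular formula: C10H9NO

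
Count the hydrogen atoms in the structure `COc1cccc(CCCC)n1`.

15

Hydrogens are implicit in SMILES; fill each atom to its normal valence:
  3 × C: 2 H each → 6
  3 × C (aromatic): 1 H each → 3
  2 × C: 3 H each → 6
  2 × C (aromatic): no H
  1 × N (aromatic): no H
  1 × O: no H
  Total hydrogens = 15.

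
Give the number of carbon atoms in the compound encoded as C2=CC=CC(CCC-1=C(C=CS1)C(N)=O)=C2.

13

The symbol for carbon appears 13 times in the SMILES.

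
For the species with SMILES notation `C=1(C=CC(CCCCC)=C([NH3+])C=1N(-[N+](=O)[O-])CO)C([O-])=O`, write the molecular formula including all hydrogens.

Heavy atoms from the SMILES: 13 C, 3 N, 5 O.
Implicit hydrogens by atom environment:
  5 × C: 2 H each → 10
  4 × C (aromatic): no H
  2 × C (aromatic): 1 H each → 2
  2 × O: no H
  2 × O (charge -1): no H
  1 × C: 3 H
  1 × C: no H
  1 × N (charge +1): 3 H
  1 × N: no H
  1 × N (charge +1): no H
  1 × O: 1 H
  Total hydrogens = 19.
Molecular formula: C13H19N3O5

C13H19N3O5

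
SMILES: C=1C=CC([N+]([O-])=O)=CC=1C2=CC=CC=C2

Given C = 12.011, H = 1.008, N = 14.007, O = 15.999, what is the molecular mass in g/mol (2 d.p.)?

Molecular formula: C12H9NO2.
M = 12×12.011 + 9×1.008 + 1×14.007 + 2×15.999 = 199.21 g/mol.

199.21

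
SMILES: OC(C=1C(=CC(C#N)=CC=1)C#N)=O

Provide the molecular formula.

C9H4N2O2

Heavy atoms from the SMILES: 9 C, 2 N, 2 O.
Implicit hydrogens by atom environment:
  3 × C (aromatic): 1 H each → 3
  3 × C (aromatic): no H
  3 × C: no H
  2 × N: no H
  1 × O: 1 H
  1 × O: no H
  Total hydrogens = 4.
Molecular formula: C9H4N2O2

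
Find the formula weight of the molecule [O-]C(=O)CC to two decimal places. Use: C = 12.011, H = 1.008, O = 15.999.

Molecular formula: C3H5O2-.
M = 3×12.011 + 5×1.008 + 2×15.999 = 73.07 g/mol.

73.07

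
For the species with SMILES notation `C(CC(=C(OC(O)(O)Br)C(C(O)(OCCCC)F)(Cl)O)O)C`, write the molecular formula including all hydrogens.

Heavy atoms from the SMILES: 1 Br, 12 C, 1 Cl, 1 F, 7 O.
Implicit hydrogens by atom environment:
  5 × C: 2 H each → 10
  5 × C: no H
  5 × O: 1 H each → 5
  2 × C: 3 H each → 6
  2 × O: no H
  1 × Br: no H
  1 × Cl: no H
  1 × F: no H
  Total hydrogens = 21.
Molecular formula: C12H21BrClFO7

C12H21BrClFO7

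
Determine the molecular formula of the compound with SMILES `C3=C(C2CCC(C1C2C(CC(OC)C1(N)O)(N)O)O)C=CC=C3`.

Heavy atoms from the SMILES: 17 C, 2 N, 4 O.
Implicit hydrogens by atom environment:
  5 × C: 1 H each → 5
  5 × C (aromatic): 1 H each → 5
  3 × C: 2 H each → 6
  3 × O: 1 H each → 3
  2 × C: no H
  2 × N: 2 H each → 4
  1 × C: 3 H
  1 × C (aromatic): no H
  1 × O: no H
  Total hydrogens = 26.
Molecular formula: C17H26N2O4

C17H26N2O4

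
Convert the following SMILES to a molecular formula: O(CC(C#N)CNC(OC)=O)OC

C7H12N2O4

Heavy atoms from the SMILES: 7 C, 2 N, 4 O.
Implicit hydrogens by atom environment:
  4 × O: no H
  2 × C: 3 H each → 6
  2 × C: 2 H each → 4
  2 × C: no H
  1 × C: 1 H
  1 × N: 1 H
  1 × N: no H
  Total hydrogens = 12.
Molecular formula: C7H12N2O4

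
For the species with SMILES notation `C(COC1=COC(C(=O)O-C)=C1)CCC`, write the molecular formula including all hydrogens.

Heavy atoms from the SMILES: 11 C, 4 O.
Implicit hydrogens by atom environment:
  4 × C: 2 H each → 8
  3 × O: no H
  2 × C: 3 H each → 6
  2 × C (aromatic): 1 H each → 2
  2 × C (aromatic): no H
  1 × C: no H
  1 × O (aromatic): no H
  Total hydrogens = 16.
Molecular formula: C11H16O4

C11H16O4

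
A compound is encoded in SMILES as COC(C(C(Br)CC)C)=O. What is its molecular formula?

C7H13BrO2

Heavy atoms from the SMILES: 1 Br, 7 C, 2 O.
Implicit hydrogens by atom environment:
  3 × C: 3 H each → 9
  2 × C: 1 H each → 2
  2 × O: no H
  1 × Br: no H
  1 × C: 2 H
  1 × C: no H
  Total hydrogens = 13.
Molecular formula: C7H13BrO2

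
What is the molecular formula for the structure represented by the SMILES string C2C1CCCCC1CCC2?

Heavy atoms from the SMILES: 10 C.
Implicit hydrogens by atom environment:
  8 × C: 2 H each → 16
  2 × C: 1 H each → 2
  Total hydrogens = 18.
Molecular formula: C10H18

C10H18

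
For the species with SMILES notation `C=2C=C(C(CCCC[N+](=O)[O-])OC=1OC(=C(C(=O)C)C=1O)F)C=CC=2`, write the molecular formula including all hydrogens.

Heavy atoms from the SMILES: 17 C, 1 F, 1 N, 6 O.
Implicit hydrogens by atom environment:
  5 × C (aromatic): 1 H each → 5
  5 × C (aromatic): no H
  4 × C: 2 H each → 8
  3 × O: no H
  1 × C: 3 H
  1 × C: 1 H
  1 × C: no H
  1 × F: no H
  1 × N (charge +1): no H
  1 × O: 1 H
  1 × O (aromatic): no H
  1 × O (charge -1): no H
  Total hydrogens = 18.
Molecular formula: C17H18FNO6

C17H18FNO6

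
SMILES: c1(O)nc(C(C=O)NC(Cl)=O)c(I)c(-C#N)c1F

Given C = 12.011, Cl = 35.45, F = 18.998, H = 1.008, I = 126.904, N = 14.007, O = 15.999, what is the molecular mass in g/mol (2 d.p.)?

383.50

Molecular formula: C9H4ClFIN3O3.
M = 9×12.011 + 1×35.45 + 1×18.998 + 4×1.008 + 1×126.904 + 3×14.007 + 3×15.999 = 383.50 g/mol.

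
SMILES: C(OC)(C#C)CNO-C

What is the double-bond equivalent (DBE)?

Molecular formula from the SMILES: C6H11NO2.
DoU = (2C + 2 + N − H − X)/2 = (2·6 + 2 + 1 − 11 − 0)/2 = 4/2 = 2.
(Structurally: 0 ring(s) + 2 π bond(s) = 2.)

2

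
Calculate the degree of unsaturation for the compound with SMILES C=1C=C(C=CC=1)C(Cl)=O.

5

Molecular formula from the SMILES: C7H5ClO.
DoU = (2C + 2 + N − H − X)/2 = (2·7 + 2 + 0 − 5 − 1)/2 = 10/2 = 5.
(Structurally: 1 ring(s) + 4 π bond(s) = 5.)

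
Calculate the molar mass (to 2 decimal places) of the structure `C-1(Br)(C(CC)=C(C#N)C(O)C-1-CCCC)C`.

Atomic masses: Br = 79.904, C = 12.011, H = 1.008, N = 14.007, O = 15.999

Molecular formula: C13H20BrNO.
M = 1×79.904 + 13×12.011 + 20×1.008 + 1×14.007 + 1×15.999 = 286.21 g/mol.

286.21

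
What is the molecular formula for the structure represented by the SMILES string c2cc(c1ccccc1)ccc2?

Heavy atoms from the SMILES: 12 C.
Implicit hydrogens by atom environment:
  10 × C (aromatic): 1 H each → 10
  2 × C (aromatic): no H
  Total hydrogens = 10.
Molecular formula: C12H10

C12H10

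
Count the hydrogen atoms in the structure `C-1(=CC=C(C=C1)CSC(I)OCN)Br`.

11

Hydrogens are implicit in SMILES; fill each atom to its normal valence:
  4 × C (aromatic): 1 H each → 4
  2 × C: 2 H each → 4
  2 × C (aromatic): no H
  1 × Br: no H
  1 × C: 1 H
  1 × I: no H
  1 × N: 2 H
  1 × O: no H
  1 × S: no H
  Total hydrogens = 11.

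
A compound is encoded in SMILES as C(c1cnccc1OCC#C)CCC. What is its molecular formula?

Heavy atoms from the SMILES: 12 C, 1 N, 1 O.
Implicit hydrogens by atom environment:
  4 × C: 2 H each → 8
  3 × C (aromatic): 1 H each → 3
  2 × C (aromatic): no H
  1 × C: 3 H
  1 × C: 1 H
  1 × C: no H
  1 × N (aromatic): no H
  1 × O: no H
  Total hydrogens = 15.
Molecular formula: C12H15NO

C12H15NO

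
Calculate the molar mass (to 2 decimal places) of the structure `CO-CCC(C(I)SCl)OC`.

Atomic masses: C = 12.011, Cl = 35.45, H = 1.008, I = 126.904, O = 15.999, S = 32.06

310.57

Molecular formula: C6H12ClIO2S.
M = 6×12.011 + 1×35.45 + 12×1.008 + 1×126.904 + 2×15.999 + 1×32.06 = 310.57 g/mol.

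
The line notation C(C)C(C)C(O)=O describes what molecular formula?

C5H10O2

Heavy atoms from the SMILES: 5 C, 2 O.
Implicit hydrogens by atom environment:
  2 × C: 3 H each → 6
  1 × C: 2 H
  1 × C: 1 H
  1 × C: no H
  1 × O: 1 H
  1 × O: no H
  Total hydrogens = 10.
Molecular formula: C5H10O2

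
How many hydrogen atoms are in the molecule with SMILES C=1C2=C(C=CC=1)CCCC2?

12

Hydrogens are implicit in SMILES; fill each atom to its normal valence:
  4 × C: 2 H each → 8
  4 × C (aromatic): 1 H each → 4
  2 × C (aromatic): no H
  Total hydrogens = 12.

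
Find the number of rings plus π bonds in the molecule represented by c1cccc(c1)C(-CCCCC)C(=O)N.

5

Molecular formula from the SMILES: C13H19NO.
DoU = (2C + 2 + N − H − X)/2 = (2·13 + 2 + 1 − 19 − 0)/2 = 10/2 = 5.
(Structurally: 1 ring(s) + 4 π bond(s) = 5.)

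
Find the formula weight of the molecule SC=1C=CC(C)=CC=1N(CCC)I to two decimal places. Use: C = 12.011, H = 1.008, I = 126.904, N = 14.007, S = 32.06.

Molecular formula: C10H14INS.
M = 10×12.011 + 14×1.008 + 1×126.904 + 1×14.007 + 1×32.06 = 307.19 g/mol.

307.19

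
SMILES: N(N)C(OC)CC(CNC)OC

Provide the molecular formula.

C7H19N3O2

Heavy atoms from the SMILES: 7 C, 3 N, 2 O.
Implicit hydrogens by atom environment:
  3 × C: 3 H each → 9
  2 × C: 2 H each → 4
  2 × C: 1 H each → 2
  2 × N: 1 H each → 2
  2 × O: no H
  1 × N: 2 H
  Total hydrogens = 19.
Molecular formula: C7H19N3O2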